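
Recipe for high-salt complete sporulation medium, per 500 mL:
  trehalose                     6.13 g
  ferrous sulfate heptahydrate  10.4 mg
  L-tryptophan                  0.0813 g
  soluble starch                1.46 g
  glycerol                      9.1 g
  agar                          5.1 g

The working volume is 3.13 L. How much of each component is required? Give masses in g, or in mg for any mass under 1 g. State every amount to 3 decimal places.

Scale factor = 3130 mL / 500 mL = 6.26.
trehalose: 6.13 g × (3130 mL / 500 mL) = 38.374 g
ferrous sulfate heptahydrate: 10.4 mg × (3130 mL / 500 mL) = 65.104 mg
L-tryptophan: 0.0813 g × (3130 mL / 500 mL) = 0.508938 g = 508.938 mg
soluble starch: 1.46 g × (3130 mL / 500 mL) = 9.140 g
glycerol: 9.1 g × (3130 mL / 500 mL) = 56.966 g
agar: 5.1 g × (3130 mL / 500 mL) = 31.926 g

trehalose 38.374 g; ferrous sulfate heptahydrate 65.104 mg; L-tryptophan 508.938 mg; soluble starch 9.140 g; glycerol 56.966 g; agar 31.926 g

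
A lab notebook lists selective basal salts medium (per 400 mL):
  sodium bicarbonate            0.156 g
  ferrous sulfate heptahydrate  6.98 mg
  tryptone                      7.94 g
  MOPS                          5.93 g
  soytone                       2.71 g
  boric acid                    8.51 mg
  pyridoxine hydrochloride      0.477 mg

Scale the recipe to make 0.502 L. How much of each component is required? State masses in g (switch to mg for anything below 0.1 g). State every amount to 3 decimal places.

Scale factor = 502 mL / 400 mL = 1.255.
sodium bicarbonate: 0.156 g × (502 mL / 400 mL) = 0.196 g
ferrous sulfate heptahydrate: 6.98 mg × (502 mL / 400 mL) = 8.760 mg
tryptone: 7.94 g × (502 mL / 400 mL) = 9.965 g
MOPS: 5.93 g × (502 mL / 400 mL) = 7.442 g
soytone: 2.71 g × (502 mL / 400 mL) = 3.401 g
boric acid: 8.51 mg × (502 mL / 400 mL) = 10.680 mg
pyridoxine hydrochloride: 0.477 mg × (502 mL / 400 mL) = 0.599 mg

sodium bicarbonate 0.196 g; ferrous sulfate heptahydrate 8.760 mg; tryptone 9.965 g; MOPS 7.442 g; soytone 3.401 g; boric acid 10.680 mg; pyridoxine hydrochloride 0.599 mg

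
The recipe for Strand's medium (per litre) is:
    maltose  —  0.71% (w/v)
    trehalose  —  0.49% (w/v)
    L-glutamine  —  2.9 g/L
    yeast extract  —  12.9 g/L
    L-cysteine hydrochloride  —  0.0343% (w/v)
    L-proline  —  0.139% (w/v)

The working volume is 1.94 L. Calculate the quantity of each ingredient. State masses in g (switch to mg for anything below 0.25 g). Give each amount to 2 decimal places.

Scale factor relative to 1 L: 1.94.
maltose: 0.71 g per 100 mL × 1940 mL ÷ 100 = 13.77 g
trehalose: 0.49 g per 100 mL × 1940 mL ÷ 100 = 9.51 g
L-glutamine: 2.9 g/L × 1.94 L = 5.63 g
yeast extract: 12.9 g/L × 1.94 L = 25.03 g
L-cysteine hydrochloride: 0.0343 g per 100 mL × 1940 mL ÷ 100 = 0.67 g
L-proline: 0.139 g per 100 mL × 1940 mL ÷ 100 = 2.70 g

maltose 13.77 g; trehalose 9.51 g; L-glutamine 5.63 g; yeast extract 25.03 g; L-cysteine hydrochloride 0.67 g; L-proline 2.70 g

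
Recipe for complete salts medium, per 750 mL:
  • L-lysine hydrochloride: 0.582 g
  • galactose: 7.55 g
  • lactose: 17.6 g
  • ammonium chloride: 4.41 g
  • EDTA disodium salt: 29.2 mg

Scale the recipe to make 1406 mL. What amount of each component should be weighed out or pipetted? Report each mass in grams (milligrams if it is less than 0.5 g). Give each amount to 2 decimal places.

L-lysine hydrochloride 1.09 g; galactose 14.15 g; lactose 32.99 g; ammonium chloride 8.27 g; EDTA disodium salt 54.74 mg

Ratio of target to recipe volume: 1406 / 750 = 1.87467.
L-lysine hydrochloride: 0.582 g × (1406 mL / 750 mL) = 1.09 g
galactose: 7.55 g × (1406 mL / 750 mL) = 14.15 g
lactose: 17.6 g × (1406 mL / 750 mL) = 32.99 g
ammonium chloride: 4.41 g × (1406 mL / 750 mL) = 8.27 g
EDTA disodium salt: 29.2 mg × (1406 mL / 750 mL) = 54.74 mg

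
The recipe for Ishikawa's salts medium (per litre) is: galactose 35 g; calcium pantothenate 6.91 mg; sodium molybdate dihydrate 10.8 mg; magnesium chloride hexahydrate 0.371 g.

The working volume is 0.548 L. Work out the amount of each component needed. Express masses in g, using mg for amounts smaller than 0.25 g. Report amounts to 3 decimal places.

Ratio of target to recipe volume: 548 / 1000 = 0.548.
galactose: 35 g × (548 mL / 1000 mL) = 19.180 g
calcium pantothenate: 6.91 mg × (548 mL / 1000 mL) = 3.787 mg
sodium molybdate dihydrate: 10.8 mg × (548 mL / 1000 mL) = 5.918 mg
magnesium chloride hexahydrate: 0.371 g × (548 mL / 1000 mL) = 0.203308 g = 203.308 mg

galactose 19.180 g; calcium pantothenate 3.787 mg; sodium molybdate dihydrate 5.918 mg; magnesium chloride hexahydrate 203.308 mg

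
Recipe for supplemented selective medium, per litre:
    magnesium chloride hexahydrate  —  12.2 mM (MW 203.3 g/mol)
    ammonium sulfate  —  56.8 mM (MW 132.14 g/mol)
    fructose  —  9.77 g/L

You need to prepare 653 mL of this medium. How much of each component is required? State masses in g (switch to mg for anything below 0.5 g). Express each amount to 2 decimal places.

magnesium chloride hexahydrate 1.62 g; ammonium sulfate 4.90 g; fructose 6.38 g

Target volume = 653 mL = 0.653 L.
magnesium chloride hexahydrate: 12.2 mmol/L × 203.3 g/mol × 0.653 L ÷ 1000 = 1.62 g
ammonium sulfate: 56.8 mmol/L × 132.14 g/mol × 0.653 L ÷ 1000 = 4.90 g
fructose: 9.77 g/L × 0.653 L = 6.38 g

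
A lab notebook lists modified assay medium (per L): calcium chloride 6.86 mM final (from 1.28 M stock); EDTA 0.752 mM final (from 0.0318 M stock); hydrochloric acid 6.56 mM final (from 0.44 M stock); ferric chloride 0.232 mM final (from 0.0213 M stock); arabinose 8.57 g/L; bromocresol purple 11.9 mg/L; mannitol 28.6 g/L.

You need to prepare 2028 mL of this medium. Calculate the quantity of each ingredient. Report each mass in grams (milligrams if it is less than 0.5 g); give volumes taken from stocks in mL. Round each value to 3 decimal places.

calcium chloride 10.869 mL; EDTA 47.958 mL; hydrochloric acid 30.236 mL; ferric chloride 22.089 mL; arabinose 17.380 g; bromocresol purple 24.133 mg; mannitol 58.001 g

Target volume = 2028 mL = 2.028 L.
calcium chloride: V = C2·V2/C1 = 6.86 mM × 2028 mL ÷ 1280 mM = 10.869 mL
EDTA: dilute stock: 0.752 mM × 2028 mL ÷ 31.8 mM = 47.958 mL
hydrochloric acid: C1V1 = C2V2 → 6.56 mM × 2028 mL ÷ 440 mM = 30.236 mL
ferric chloride: dilute stock: 0.232 mM × 2028 mL ÷ 21.3 mM = 22.089 mL
arabinose: 8.57 g/L × 2.028 L = 17.380 g
bromocresol purple: 11.9 mg/L × 2.028 L = 24.133 mg
mannitol: 28.6 g/L × 2.028 L = 58.001 g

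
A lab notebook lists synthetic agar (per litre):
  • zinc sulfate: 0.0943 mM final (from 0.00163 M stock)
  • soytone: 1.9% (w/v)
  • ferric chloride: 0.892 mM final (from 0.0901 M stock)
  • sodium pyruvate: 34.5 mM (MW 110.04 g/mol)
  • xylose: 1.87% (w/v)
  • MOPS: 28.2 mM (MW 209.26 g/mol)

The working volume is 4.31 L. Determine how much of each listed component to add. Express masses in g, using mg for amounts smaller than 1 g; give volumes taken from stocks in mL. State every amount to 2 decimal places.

Working volume: 4.31 L.
zinc sulfate: dilute stock: 0.0943 mM × 4310 mL ÷ 1.63 mM = 249.35 mL
soytone: 1.9 g per 100 mL × 4310 mL ÷ 100 = 81.89 g
ferric chloride: dilute stock: 0.892 mM × 4310 mL ÷ 90.1 mM = 42.67 mL
sodium pyruvate: 34.5 mmol/L × 110.04 g/mol × 4.31 L ÷ 1000 = 16.36 g
xylose: 1.87% w/v = 18.7 g/L → 18.7 × 4.31 L = 80.60 g
MOPS: 28.2 mmol/L × 209.26 g/mol × 4.31 L ÷ 1000 = 25.43 g

zinc sulfate 249.35 mL; soytone 81.89 g; ferric chloride 42.67 mL; sodium pyruvate 16.36 g; xylose 80.60 g; MOPS 25.43 g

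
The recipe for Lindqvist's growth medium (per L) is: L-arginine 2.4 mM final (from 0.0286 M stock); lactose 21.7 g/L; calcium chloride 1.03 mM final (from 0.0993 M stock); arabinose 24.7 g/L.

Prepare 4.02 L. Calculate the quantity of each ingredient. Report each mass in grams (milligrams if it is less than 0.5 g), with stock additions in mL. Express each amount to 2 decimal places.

L-arginine 337.34 mL; lactose 87.23 g; calcium chloride 41.70 mL; arabinose 99.29 g

Scale factor relative to 1 L: 4.02.
L-arginine: dilute stock: 2.4 mM × 4020 mL ÷ 28.6 mM = 337.34 mL
lactose: 21.7 g/L × 4.02 L = 87.23 g
calcium chloride: dilute stock: 1.03 mM × 4020 mL ÷ 99.3 mM = 41.70 mL
arabinose: 24.7 g/L × 4.02 L = 99.29 g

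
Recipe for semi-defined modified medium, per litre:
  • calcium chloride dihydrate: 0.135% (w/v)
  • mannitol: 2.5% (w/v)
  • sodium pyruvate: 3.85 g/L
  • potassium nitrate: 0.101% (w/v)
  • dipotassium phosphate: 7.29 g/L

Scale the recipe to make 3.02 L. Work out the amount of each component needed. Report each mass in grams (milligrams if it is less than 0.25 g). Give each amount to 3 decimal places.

Working volume: 3.02 L.
calcium chloride dihydrate: 0.135 g per 100 mL × 3020 mL ÷ 100 = 4.077 g
mannitol: 2.5% w/v = 25 g/L → 25 × 3.02 L = 75.500 g
sodium pyruvate: 3.85 g/L × 3.02 L = 11.627 g
potassium nitrate: 0.101% w/v = 1.01 g/L → 1.01 × 3.02 L = 3.050 g
dipotassium phosphate: 7.29 g/L × 3.02 L = 22.016 g

calcium chloride dihydrate 4.077 g; mannitol 75.500 g; sodium pyruvate 11.627 g; potassium nitrate 3.050 g; dipotassium phosphate 22.016 g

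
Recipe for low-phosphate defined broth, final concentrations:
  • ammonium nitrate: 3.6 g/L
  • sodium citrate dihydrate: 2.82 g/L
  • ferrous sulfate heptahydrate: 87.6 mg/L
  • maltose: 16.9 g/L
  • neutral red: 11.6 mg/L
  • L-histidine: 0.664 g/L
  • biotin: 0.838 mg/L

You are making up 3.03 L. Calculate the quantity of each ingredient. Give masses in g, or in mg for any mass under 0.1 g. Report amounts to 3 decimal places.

Working volume: 3.03 L.
ammonium nitrate: 3.6 g/L × 3.03 L = 10.908 g
sodium citrate dihydrate: 2.82 g/L × 3.03 L = 8.545 g
ferrous sulfate heptahydrate: 87.6 mg/L × 3.03 L = 265.428 mg = 0.265 g
maltose: 16.9 g/L × 3.03 L = 51.207 g
neutral red: 11.6 mg/L × 3.03 L = 35.148 mg
L-histidine: 0.664 g/L × 3.03 L = 2.012 g
biotin: 0.838 mg/L × 3.03 L = 2.539 mg

ammonium nitrate 10.908 g; sodium citrate dihydrate 8.545 g; ferrous sulfate heptahydrate 0.265 g; maltose 51.207 g; neutral red 35.148 mg; L-histidine 2.012 g; biotin 2.539 mg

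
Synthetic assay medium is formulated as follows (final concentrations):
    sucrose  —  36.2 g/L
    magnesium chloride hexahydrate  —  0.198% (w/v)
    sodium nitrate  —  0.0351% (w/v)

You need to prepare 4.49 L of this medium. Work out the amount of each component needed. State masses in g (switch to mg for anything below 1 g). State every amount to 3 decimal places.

sucrose 162.538 g; magnesium chloride hexahydrate 8.890 g; sodium nitrate 1.576 g

Working volume: 4.49 L.
sucrose: 36.2 g/L × 4.49 L = 162.538 g
magnesium chloride hexahydrate: 0.198% w/v = 1.98 g/L → 1.98 × 4.49 L = 8.890 g
sodium nitrate: 0.0351 g per 100 mL × 4490 mL ÷ 100 = 1.576 g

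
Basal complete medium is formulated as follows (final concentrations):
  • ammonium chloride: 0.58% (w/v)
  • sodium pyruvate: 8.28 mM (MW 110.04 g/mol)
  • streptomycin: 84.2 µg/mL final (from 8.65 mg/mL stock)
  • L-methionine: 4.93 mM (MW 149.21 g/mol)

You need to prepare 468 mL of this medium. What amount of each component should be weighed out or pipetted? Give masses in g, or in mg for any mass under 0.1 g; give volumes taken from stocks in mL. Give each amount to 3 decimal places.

ammonium chloride 2.714 g; sodium pyruvate 0.426 g; streptomycin 4.556 mL; L-methionine 0.344 g

Scale factor relative to 1 L: 0.468.
ammonium chloride: 0.58% w/v = 5.8 g/L → 5.8 × 0.468 L = 2.714 g
sodium pyruvate: 8.28 mmol/L × 110.04 g/mol × 0.468 L ÷ 1000 = 0.426 g
streptomycin: C1V1 = C2V2 → 84.2 µg/mL × 468 mL ÷ 8650 µg/mL = 4.556 mL
L-methionine: 4.93 mmol/L × 149.21 g/mol × 0.468 L ÷ 1000 = 0.344 g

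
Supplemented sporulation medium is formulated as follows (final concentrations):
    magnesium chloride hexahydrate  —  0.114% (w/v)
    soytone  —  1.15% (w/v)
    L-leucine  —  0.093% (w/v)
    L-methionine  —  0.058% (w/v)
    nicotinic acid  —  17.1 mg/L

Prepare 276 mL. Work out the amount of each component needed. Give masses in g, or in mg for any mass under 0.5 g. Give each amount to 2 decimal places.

Target volume = 276 mL = 0.276 L.
magnesium chloride hexahydrate: 0.114 g per 100 mL × 276 mL ÷ 100 = 0.31464 g = 314.64 mg
soytone: 1.15 g per 100 mL × 276 mL ÷ 100 = 3.17 g
L-leucine: 0.093% w/v = 0.93 g/L → 0.93 × 0.276 L = 0.25668 g = 256.68 mg
L-methionine: 0.058% w/v = 0.58 g/L → 0.58 × 0.276 L = 0.16008 g = 160.08 mg
nicotinic acid: 17.1 mg/L × 0.276 L = 4.72 mg

magnesium chloride hexahydrate 314.64 mg; soytone 3.17 g; L-leucine 256.68 mg; L-methionine 160.08 mg; nicotinic acid 4.72 mg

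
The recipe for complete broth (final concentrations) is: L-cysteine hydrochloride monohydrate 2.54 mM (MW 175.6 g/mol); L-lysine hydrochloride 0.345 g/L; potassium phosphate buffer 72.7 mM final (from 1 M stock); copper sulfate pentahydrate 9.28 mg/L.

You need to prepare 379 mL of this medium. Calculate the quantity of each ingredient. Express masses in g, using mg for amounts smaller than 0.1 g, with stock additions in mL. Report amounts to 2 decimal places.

L-cysteine hydrochloride monohydrate 0.17 g; L-lysine hydrochloride 0.13 g; potassium phosphate buffer 27.55 mL; copper sulfate pentahydrate 3.52 mg

Scale factor relative to 1 L: 0.379.
L-cysteine hydrochloride monohydrate: 2.54 mmol/L × 175.6 g/mol × 0.379 L ÷ 1000 = 0.17 g
L-lysine hydrochloride: 0.345 g/L × 0.379 L = 0.13 g
potassium phosphate buffer: V = C2·V2/C1 = 72.7 mM × 379 mL ÷ 1000 mM = 27.55 mL
copper sulfate pentahydrate: 9.28 mg/L × 0.379 L = 3.52 mg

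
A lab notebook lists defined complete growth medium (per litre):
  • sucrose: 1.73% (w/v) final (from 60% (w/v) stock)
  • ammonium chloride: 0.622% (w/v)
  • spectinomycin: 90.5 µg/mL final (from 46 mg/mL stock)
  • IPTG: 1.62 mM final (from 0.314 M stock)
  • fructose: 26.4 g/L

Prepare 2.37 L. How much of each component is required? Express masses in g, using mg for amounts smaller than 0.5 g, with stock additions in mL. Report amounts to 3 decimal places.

sucrose 68.335 mL; ammonium chloride 14.741 g; spectinomycin 4.663 mL; IPTG 12.227 mL; fructose 62.568 g

Scale factor relative to 1 L: 2.37.
sucrose: dilute stock: 1.73% ÷ 60% × 2370 mL = 68.335 mL
ammonium chloride: 0.622% w/v = 6.22 g/L → 6.22 × 2.37 L = 14.741 g
spectinomycin: C1V1 = C2V2 → 90.5 µg/mL × 2370 mL ÷ 46000 µg/mL = 4.663 mL
IPTG: dilute stock: 1.62 mM × 2370 mL ÷ 314 mM = 12.227 mL
fructose: 26.4 g/L × 2.37 L = 62.568 g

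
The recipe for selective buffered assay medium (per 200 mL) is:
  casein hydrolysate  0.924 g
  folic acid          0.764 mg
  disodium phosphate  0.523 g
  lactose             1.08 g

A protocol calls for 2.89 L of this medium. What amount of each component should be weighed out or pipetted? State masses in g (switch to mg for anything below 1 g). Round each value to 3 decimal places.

Ratio of target to recipe volume: 2890 / 200 = 14.45.
casein hydrolysate: 0.924 g × (2890 mL / 200 mL) = 13.352 g
folic acid: 0.764 mg × (2890 mL / 200 mL) = 11.040 mg
disodium phosphate: 0.523 g × (2890 mL / 200 mL) = 7.557 g
lactose: 1.08 g × (2890 mL / 200 mL) = 15.606 g

casein hydrolysate 13.352 g; folic acid 11.040 mg; disodium phosphate 7.557 g; lactose 15.606 g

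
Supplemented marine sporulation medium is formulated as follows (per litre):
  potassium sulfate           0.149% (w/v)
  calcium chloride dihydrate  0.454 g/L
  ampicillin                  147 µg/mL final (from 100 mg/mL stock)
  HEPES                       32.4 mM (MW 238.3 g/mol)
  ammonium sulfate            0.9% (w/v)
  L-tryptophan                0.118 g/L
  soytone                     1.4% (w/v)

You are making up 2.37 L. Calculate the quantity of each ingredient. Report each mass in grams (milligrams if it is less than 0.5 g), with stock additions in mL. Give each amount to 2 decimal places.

Working volume: 2.37 L.
potassium sulfate: 0.149% w/v = 1.49 g/L → 1.49 × 2.37 L = 3.53 g
calcium chloride dihydrate: 0.454 g/L × 2.37 L = 1.08 g
ampicillin: V = C2·V2/C1 = 147 µg/mL × 2370 mL ÷ 100000 µg/mL = 3.48 mL
HEPES: 32.4 mmol/L × 238.3 g/mol × 2.37 L ÷ 1000 = 18.30 g
ammonium sulfate: 0.9% w/v = 9 g/L → 9 × 2.37 L = 21.33 g
L-tryptophan: 0.118 g/L × 2.37 L = 0.27966 g = 279.66 mg
soytone: 1.4 g per 100 mL × 2370 mL ÷ 100 = 33.18 g

potassium sulfate 3.53 g; calcium chloride dihydrate 1.08 g; ampicillin 3.48 mL; HEPES 18.30 g; ammonium sulfate 21.33 g; L-tryptophan 279.66 mg; soytone 33.18 g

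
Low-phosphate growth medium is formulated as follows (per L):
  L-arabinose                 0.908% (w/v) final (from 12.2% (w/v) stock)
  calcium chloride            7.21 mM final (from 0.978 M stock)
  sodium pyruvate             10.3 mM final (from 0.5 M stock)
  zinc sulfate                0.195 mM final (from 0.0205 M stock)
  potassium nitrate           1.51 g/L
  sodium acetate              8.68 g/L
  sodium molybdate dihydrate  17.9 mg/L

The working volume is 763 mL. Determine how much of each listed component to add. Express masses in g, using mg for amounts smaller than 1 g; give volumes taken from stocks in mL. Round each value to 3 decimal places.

Working volume: 763 mL = 0.763 L.
L-arabinose: C1V1 = C2V2 → 0.908% ÷ 12.2% × 763 mL = 56.787 mL
calcium chloride: V = C2·V2/C1 = 7.21 mM × 763 mL ÷ 978 mM = 5.625 mL
sodium pyruvate: dilute stock: 10.3 mM × 763 mL ÷ 500 mM = 15.718 mL
zinc sulfate: dilute stock: 0.195 mM × 763 mL ÷ 20.5 mM = 7.258 mL
potassium nitrate: 1.51 g/L × 0.763 L = 1.152 g
sodium acetate: 8.68 g/L × 0.763 L = 6.623 g
sodium molybdate dihydrate: 17.9 mg/L × 0.763 L = 13.658 mg

L-arabinose 56.787 mL; calcium chloride 5.625 mL; sodium pyruvate 15.718 mL; zinc sulfate 7.258 mL; potassium nitrate 1.152 g; sodium acetate 6.623 g; sodium molybdate dihydrate 13.658 mg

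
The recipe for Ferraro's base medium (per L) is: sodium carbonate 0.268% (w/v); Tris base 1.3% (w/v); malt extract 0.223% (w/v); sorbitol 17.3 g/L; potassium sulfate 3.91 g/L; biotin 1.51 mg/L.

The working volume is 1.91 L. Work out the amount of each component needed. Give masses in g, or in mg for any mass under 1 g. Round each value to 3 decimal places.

Working volume: 1.91 L.
sodium carbonate: 0.268% w/v = 2.68 g/L → 2.68 × 1.91 L = 5.119 g
Tris base: 1.3 g per 100 mL × 1910 mL ÷ 100 = 24.830 g
malt extract: 0.223 g per 100 mL × 1910 mL ÷ 100 = 4.259 g
sorbitol: 17.3 g/L × 1.91 L = 33.043 g
potassium sulfate: 3.91 g/L × 1.91 L = 7.468 g
biotin: 1.51 mg/L × 1.91 L = 2.884 mg

sodium carbonate 5.119 g; Tris base 24.830 g; malt extract 4.259 g; sorbitol 33.043 g; potassium sulfate 7.468 g; biotin 2.884 mg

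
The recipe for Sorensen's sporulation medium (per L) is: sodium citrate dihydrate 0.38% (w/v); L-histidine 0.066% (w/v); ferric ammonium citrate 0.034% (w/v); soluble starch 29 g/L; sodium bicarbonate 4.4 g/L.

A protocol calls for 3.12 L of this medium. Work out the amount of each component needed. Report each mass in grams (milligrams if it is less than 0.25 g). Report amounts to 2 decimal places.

Scale factor relative to 1 L: 3.12.
sodium citrate dihydrate: 0.38 g per 100 mL × 3120 mL ÷ 100 = 11.86 g
L-histidine: 0.066 g per 100 mL × 3120 mL ÷ 100 = 2.06 g
ferric ammonium citrate: 0.034 g per 100 mL × 3120 mL ÷ 100 = 1.06 g
soluble starch: 29 g/L × 3.12 L = 90.48 g
sodium bicarbonate: 4.4 g/L × 3.12 L = 13.73 g

sodium citrate dihydrate 11.86 g; L-histidine 2.06 g; ferric ammonium citrate 1.06 g; soluble starch 90.48 g; sodium bicarbonate 13.73 g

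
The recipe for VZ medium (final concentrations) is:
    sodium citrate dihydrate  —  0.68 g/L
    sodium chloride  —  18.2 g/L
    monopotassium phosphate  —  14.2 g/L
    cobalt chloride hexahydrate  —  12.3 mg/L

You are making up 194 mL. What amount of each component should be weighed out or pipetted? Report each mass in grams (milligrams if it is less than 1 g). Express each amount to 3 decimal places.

Working volume: 194 mL = 0.194 L.
sodium citrate dihydrate: 0.68 g/L × 0.194 L = 0.13192 g = 131.920 mg
sodium chloride: 18.2 g/L × 0.194 L = 3.531 g
monopotassium phosphate: 14.2 g/L × 0.194 L = 2.755 g
cobalt chloride hexahydrate: 12.3 mg/L × 0.194 L = 2.386 mg

sodium citrate dihydrate 131.920 mg; sodium chloride 3.531 g; monopotassium phosphate 2.755 g; cobalt chloride hexahydrate 2.386 mg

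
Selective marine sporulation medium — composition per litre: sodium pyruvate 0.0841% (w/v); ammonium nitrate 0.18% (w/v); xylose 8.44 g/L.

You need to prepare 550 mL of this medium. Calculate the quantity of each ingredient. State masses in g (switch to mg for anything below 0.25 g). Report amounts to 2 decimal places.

sodium pyruvate 0.46 g; ammonium nitrate 0.99 g; xylose 4.64 g

Working volume: 550 mL = 0.55 L.
sodium pyruvate: 0.0841% w/v = 0.841 g/L → 0.841 × 0.55 L = 0.46 g
ammonium nitrate: 0.18% w/v = 1.8 g/L → 1.8 × 0.55 L = 0.99 g
xylose: 8.44 g/L × 0.55 L = 4.64 g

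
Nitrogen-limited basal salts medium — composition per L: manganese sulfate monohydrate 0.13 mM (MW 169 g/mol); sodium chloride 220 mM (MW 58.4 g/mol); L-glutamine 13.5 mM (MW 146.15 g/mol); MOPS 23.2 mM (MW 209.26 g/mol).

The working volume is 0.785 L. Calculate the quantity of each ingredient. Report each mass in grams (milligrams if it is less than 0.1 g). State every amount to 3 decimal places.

manganese sulfate monohydrate 17.246 mg; sodium chloride 10.086 g; L-glutamine 1.549 g; MOPS 3.811 g

Working volume: 0.785 L.
manganese sulfate monohydrate: 0.13 mmol/L × 169 mg/mmol × 0.785 L = 17.246 mg
sodium chloride: 220 mmol/L × 58.4 g/mol × 0.785 L ÷ 1000 = 10.086 g
L-glutamine: 13.5 mmol/L × 146.15 g/mol × 0.785 L ÷ 1000 = 1.549 g
MOPS: 23.2 mmol/L × 209.26 g/mol × 0.785 L ÷ 1000 = 3.811 g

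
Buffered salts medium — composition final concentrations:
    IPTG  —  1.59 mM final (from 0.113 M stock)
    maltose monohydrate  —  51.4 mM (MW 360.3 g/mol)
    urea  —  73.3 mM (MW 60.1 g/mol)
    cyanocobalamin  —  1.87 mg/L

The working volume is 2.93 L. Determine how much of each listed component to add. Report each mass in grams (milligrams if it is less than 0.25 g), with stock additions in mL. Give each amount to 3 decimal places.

IPTG 41.227 mL; maltose monohydrate 54.262 g; urea 12.908 g; cyanocobalamin 5.479 mg

Scale factor relative to 1 L: 2.93.
IPTG: C1V1 = C2V2 → 1.59 mM × 2930 mL ÷ 113 mM = 41.227 mL
maltose monohydrate: 51.4 mmol/L × 360.3 g/mol × 2.93 L ÷ 1000 = 54.262 g
urea: 73.3 mmol/L × 60.1 g/mol × 2.93 L ÷ 1000 = 12.908 g
cyanocobalamin: 1.87 mg/L × 2.93 L = 5.479 mg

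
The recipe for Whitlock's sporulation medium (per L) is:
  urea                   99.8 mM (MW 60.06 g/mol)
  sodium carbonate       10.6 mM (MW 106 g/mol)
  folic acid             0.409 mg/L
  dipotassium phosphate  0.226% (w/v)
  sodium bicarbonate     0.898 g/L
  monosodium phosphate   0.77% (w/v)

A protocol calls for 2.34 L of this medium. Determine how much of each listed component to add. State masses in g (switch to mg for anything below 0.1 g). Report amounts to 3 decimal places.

Working volume: 2.34 L.
urea: 99.8 mmol/L × 60.06 g/mol × 2.34 L ÷ 1000 = 14.026 g
sodium carbonate: 10.6 mmol/L × 106 g/mol × 2.34 L ÷ 1000 = 2.629 g
folic acid: 0.409 mg/L × 2.34 L = 0.957 mg
dipotassium phosphate: 0.226 g per 100 mL × 2340 mL ÷ 100 = 5.288 g
sodium bicarbonate: 0.898 g/L × 2.34 L = 2.101 g
monosodium phosphate: 0.77% w/v = 7.7 g/L → 7.7 × 2.34 L = 18.018 g

urea 14.026 g; sodium carbonate 2.629 g; folic acid 0.957 mg; dipotassium phosphate 5.288 g; sodium bicarbonate 2.101 g; monosodium phosphate 18.018 g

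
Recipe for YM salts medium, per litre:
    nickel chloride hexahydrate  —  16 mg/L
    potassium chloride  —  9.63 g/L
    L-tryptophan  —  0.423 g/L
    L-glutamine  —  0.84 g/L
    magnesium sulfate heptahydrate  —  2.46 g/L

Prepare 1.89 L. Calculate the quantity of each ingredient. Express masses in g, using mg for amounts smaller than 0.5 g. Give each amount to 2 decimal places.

Working volume: 1.89 L.
nickel chloride hexahydrate: 16 mg/L × 1.89 L = 30.24 mg
potassium chloride: 9.63 g/L × 1.89 L = 18.20 g
L-tryptophan: 0.423 g/L × 1.89 L = 0.80 g
L-glutamine: 0.84 g/L × 1.89 L = 1.59 g
magnesium sulfate heptahydrate: 2.46 g/L × 1.89 L = 4.65 g

nickel chloride hexahydrate 30.24 mg; potassium chloride 18.20 g; L-tryptophan 0.80 g; L-glutamine 1.59 g; magnesium sulfate heptahydrate 4.65 g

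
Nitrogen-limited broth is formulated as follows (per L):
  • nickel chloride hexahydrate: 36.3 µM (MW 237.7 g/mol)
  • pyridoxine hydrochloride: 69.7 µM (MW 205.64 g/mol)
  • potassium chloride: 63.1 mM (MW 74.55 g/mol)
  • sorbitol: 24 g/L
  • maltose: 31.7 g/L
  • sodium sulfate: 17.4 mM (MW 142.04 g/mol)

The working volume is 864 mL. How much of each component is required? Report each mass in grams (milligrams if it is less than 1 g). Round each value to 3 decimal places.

Target volume = 864 mL = 0.864 L.
nickel chloride hexahydrate: 36.3 µmol/L × 237.7 g/mol × 0.864 L ÷ 1000 = 7.455 mg
pyridoxine hydrochloride: 69.7 µmol/L × 205.64 g/mol × 0.864 L ÷ 1000 = 12.384 mg
potassium chloride: 63.1 mmol/L × 74.55 g/mol × 0.864 L ÷ 1000 = 4.064 g
sorbitol: 24 g/L × 0.864 L = 20.736 g
maltose: 31.7 g/L × 0.864 L = 27.389 g
sodium sulfate: 17.4 mmol/L × 142.04 g/mol × 0.864 L ÷ 1000 = 2.135 g

nickel chloride hexahydrate 7.455 mg; pyridoxine hydrochloride 12.384 mg; potassium chloride 4.064 g; sorbitol 20.736 g; maltose 27.389 g; sodium sulfate 2.135 g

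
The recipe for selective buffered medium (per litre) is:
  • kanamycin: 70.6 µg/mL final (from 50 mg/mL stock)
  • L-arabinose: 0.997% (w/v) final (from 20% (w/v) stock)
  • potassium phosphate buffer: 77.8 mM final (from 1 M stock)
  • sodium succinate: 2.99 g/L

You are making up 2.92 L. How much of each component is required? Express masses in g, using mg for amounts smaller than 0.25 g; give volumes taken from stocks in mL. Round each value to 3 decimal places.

Working volume: 2.92 L.
kanamycin: C1V1 = C2V2 → 70.6 µg/mL × 2920 mL ÷ 50000 µg/mL = 4.123 mL
L-arabinose: dilute stock: 0.997% ÷ 20% × 2920 mL = 145.562 mL
potassium phosphate buffer: dilute stock: 77.8 mM × 2920 mL ÷ 1000 mM = 227.176 mL
sodium succinate: 2.99 g/L × 2.92 L = 8.731 g

kanamycin 4.123 mL; L-arabinose 145.562 mL; potassium phosphate buffer 227.176 mL; sodium succinate 8.731 g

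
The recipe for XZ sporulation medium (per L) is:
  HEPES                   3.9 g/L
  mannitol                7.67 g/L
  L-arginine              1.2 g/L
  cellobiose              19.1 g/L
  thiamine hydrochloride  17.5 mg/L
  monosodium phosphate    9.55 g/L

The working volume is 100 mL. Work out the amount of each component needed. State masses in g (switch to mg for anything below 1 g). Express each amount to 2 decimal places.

Working volume: 100 mL = 0.1 L.
HEPES: 3.9 g/L × 0.1 L = 0.39 g = 390.00 mg
mannitol: 7.67 g/L × 0.1 L = 0.767 g = 767.00 mg
L-arginine: 1.2 g/L × 0.1 L = 0.12 g = 120.00 mg
cellobiose: 19.1 g/L × 0.1 L = 1.91 g
thiamine hydrochloride: 17.5 mg/L × 0.1 L = 1.75 mg
monosodium phosphate: 9.55 g/L × 0.1 L = 0.955 g = 955.00 mg

HEPES 390.00 mg; mannitol 767.00 mg; L-arginine 120.00 mg; cellobiose 1.91 g; thiamine hydrochloride 1.75 mg; monosodium phosphate 955.00 mg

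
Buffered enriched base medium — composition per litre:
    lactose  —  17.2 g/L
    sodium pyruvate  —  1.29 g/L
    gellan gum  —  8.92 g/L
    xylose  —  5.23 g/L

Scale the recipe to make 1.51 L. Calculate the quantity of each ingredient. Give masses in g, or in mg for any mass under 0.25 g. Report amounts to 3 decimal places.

Working volume: 1.51 L.
lactose: 17.2 g/L × 1.51 L = 25.972 g
sodium pyruvate: 1.29 g/L × 1.51 L = 1.948 g
gellan gum: 8.92 g/L × 1.51 L = 13.469 g
xylose: 5.23 g/L × 1.51 L = 7.897 g

lactose 25.972 g; sodium pyruvate 1.948 g; gellan gum 13.469 g; xylose 7.897 g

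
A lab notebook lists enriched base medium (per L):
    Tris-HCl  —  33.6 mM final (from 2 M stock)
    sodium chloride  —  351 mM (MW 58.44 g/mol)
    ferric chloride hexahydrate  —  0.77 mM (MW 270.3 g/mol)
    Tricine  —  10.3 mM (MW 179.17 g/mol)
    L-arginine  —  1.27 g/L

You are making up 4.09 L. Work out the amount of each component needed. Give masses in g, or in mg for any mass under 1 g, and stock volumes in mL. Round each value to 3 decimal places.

Tris-HCl 68.712 mL; sodium chloride 83.896 g; ferric chloride hexahydrate 851.256 mg; Tricine 7.548 g; L-arginine 5.194 g

Scale factor relative to 1 L: 4.09.
Tris-HCl: dilute stock: 33.6 mM × 4090 mL ÷ 2000 mM = 68.712 mL
sodium chloride: 351 mmol/L × 58.44 g/mol × 4.09 L ÷ 1000 = 83.896 g
ferric chloride hexahydrate: 0.77 mmol/L × 270.3 mg/mmol × 4.09 L = 851.256 mg
Tricine: 10.3 mmol/L × 179.17 g/mol × 4.09 L ÷ 1000 = 7.548 g
L-arginine: 1.27 g/L × 4.09 L = 5.194 g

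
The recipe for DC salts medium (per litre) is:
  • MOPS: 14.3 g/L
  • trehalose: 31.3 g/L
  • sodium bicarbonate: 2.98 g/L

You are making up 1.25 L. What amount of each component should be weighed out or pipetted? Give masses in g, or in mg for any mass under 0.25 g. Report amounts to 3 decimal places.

Scale factor relative to 1 L: 1.25.
MOPS: 14.3 g/L × 1.25 L = 17.875 g
trehalose: 31.3 g/L × 1.25 L = 39.125 g
sodium bicarbonate: 2.98 g/L × 1.25 L = 3.725 g

MOPS 17.875 g; trehalose 39.125 g; sodium bicarbonate 3.725 g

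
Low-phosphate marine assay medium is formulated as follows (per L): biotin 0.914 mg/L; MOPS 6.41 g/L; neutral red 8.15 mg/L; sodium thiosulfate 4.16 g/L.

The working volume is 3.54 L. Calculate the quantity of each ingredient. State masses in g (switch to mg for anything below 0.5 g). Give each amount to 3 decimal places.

Working volume: 3.54 L.
biotin: 0.914 mg/L × 3.54 L = 3.236 mg
MOPS: 6.41 g/L × 3.54 L = 22.691 g
neutral red: 8.15 mg/L × 3.54 L = 28.851 mg
sodium thiosulfate: 4.16 g/L × 3.54 L = 14.726 g

biotin 3.236 mg; MOPS 22.691 g; neutral red 28.851 mg; sodium thiosulfate 14.726 g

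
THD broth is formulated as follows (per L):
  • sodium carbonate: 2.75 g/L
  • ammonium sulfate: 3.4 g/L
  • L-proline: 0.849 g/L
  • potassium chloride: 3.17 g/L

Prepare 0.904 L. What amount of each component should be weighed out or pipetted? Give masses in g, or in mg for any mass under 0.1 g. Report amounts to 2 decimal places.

Working volume: 0.904 L.
sodium carbonate: 2.75 g/L × 0.904 L = 2.49 g
ammonium sulfate: 3.4 g/L × 0.904 L = 3.07 g
L-proline: 0.849 g/L × 0.904 L = 0.77 g
potassium chloride: 3.17 g/L × 0.904 L = 2.87 g

sodium carbonate 2.49 g; ammonium sulfate 3.07 g; L-proline 0.77 g; potassium chloride 2.87 g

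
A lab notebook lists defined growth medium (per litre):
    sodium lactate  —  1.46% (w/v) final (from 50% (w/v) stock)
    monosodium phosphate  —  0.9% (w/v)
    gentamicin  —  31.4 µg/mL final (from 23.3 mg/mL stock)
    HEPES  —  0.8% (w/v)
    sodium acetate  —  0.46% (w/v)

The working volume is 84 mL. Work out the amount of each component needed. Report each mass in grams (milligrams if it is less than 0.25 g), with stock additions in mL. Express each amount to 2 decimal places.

Scale factor relative to 1 L: 0.084.
sodium lactate: V = C2·V2/C1 = 1.46% ÷ 50% × 84 mL = 2.45 mL
monosodium phosphate: 0.9 g per 100 mL × 84 mL ÷ 100 = 0.76 g
gentamicin: dilute stock: 31.4 µg/mL × 84 mL ÷ 23300 µg/mL = 0.11 mL
HEPES: 0.8% w/v = 8 g/L → 8 × 0.084 L = 0.67 g
sodium acetate: 0.46 g per 100 mL × 84 mL ÷ 100 = 0.39 g

sodium lactate 2.45 mL; monosodium phosphate 0.76 g; gentamicin 0.11 mL; HEPES 0.67 g; sodium acetate 0.39 g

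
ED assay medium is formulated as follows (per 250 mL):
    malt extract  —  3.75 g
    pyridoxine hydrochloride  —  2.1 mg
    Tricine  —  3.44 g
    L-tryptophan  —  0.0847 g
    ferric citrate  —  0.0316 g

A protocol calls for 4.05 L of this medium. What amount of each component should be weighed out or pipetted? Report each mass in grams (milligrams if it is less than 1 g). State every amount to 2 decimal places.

Ratio of target to recipe volume: 4050 / 250 = 16.2.
malt extract: 3.75 g × (4050 mL / 250 mL) = 60.75 g
pyridoxine hydrochloride: 2.1 mg × (4050 mL / 250 mL) = 34.02 mg
Tricine: 3.44 g × (4050 mL / 250 mL) = 55.73 g
L-tryptophan: 0.0847 g × (4050 mL / 250 mL) = 1.37 g
ferric citrate: 0.0316 g × (4050 mL / 250 mL) = 0.51192 g = 511.92 mg

malt extract 60.75 g; pyridoxine hydrochloride 34.02 mg; Tricine 55.73 g; L-tryptophan 1.37 g; ferric citrate 511.92 mg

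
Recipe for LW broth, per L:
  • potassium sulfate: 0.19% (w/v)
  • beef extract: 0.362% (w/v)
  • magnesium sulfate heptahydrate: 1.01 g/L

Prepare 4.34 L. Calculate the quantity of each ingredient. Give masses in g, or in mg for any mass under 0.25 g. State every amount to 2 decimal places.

potassium sulfate 8.25 g; beef extract 15.71 g; magnesium sulfate heptahydrate 4.38 g

Working volume: 4.34 L.
potassium sulfate: 0.19% w/v = 1.9 g/L → 1.9 × 4.34 L = 8.25 g
beef extract: 0.362 g per 100 mL × 4340 mL ÷ 100 = 15.71 g
magnesium sulfate heptahydrate: 1.01 g/L × 4.34 L = 4.38 g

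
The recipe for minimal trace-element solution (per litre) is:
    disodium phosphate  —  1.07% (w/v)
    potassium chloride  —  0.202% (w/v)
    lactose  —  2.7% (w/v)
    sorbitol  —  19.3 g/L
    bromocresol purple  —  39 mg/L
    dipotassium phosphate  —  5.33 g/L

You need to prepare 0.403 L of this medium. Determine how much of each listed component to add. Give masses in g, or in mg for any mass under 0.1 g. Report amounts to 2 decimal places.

Working volume: 0.403 L.
disodium phosphate: 1.07 g per 100 mL × 403 mL ÷ 100 = 4.31 g
potassium chloride: 0.202 g per 100 mL × 403 mL ÷ 100 = 0.81 g
lactose: 2.7 g per 100 mL × 403 mL ÷ 100 = 10.88 g
sorbitol: 19.3 g/L × 0.403 L = 7.78 g
bromocresol purple: 39 mg/L × 0.403 L = 15.72 mg
dipotassium phosphate: 5.33 g/L × 0.403 L = 2.15 g

disodium phosphate 4.31 g; potassium chloride 0.81 g; lactose 10.88 g; sorbitol 7.78 g; bromocresol purple 15.72 mg; dipotassium phosphate 2.15 g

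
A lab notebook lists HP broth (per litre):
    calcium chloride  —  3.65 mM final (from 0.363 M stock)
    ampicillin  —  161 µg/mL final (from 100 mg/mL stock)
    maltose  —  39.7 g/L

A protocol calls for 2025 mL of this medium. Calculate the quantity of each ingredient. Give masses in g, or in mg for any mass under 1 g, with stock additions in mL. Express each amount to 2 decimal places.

calcium chloride 20.36 mL; ampicillin 3.26 mL; maltose 80.39 g

Working volume: 2025 mL = 2.025 L.
calcium chloride: V = C2·V2/C1 = 3.65 mM × 2025 mL ÷ 363 mM = 20.36 mL
ampicillin: dilute stock: 161 µg/mL × 2025 mL ÷ 100000 µg/mL = 3.26 mL
maltose: 39.7 g/L × 2.025 L = 80.39 g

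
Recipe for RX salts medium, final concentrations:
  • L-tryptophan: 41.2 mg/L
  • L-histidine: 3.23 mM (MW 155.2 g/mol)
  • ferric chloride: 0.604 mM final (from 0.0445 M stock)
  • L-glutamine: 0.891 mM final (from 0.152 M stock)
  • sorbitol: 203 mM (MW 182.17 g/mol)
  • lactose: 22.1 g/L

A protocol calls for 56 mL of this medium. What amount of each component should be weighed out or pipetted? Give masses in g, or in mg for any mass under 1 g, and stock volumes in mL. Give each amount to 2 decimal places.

Working volume: 56 mL = 0.056 L.
L-tryptophan: 41.2 mg/L × 0.056 L = 2.31 mg
L-histidine: 3.23 mmol/L × 155.2 mg/mmol × 0.056 L = 28.07 mg
ferric chloride: dilute stock: 0.604 mM × 56 mL ÷ 44.5 mM = 0.76 mL
L-glutamine: dilute stock: 0.891 mM × 56 mL ÷ 152 mM = 0.33 mL
sorbitol: 203 mmol/L × 182.17 g/mol × 0.056 L ÷ 1000 = 2.07 g
lactose: 22.1 g/L × 0.056 L = 1.24 g

L-tryptophan 2.31 mg; L-histidine 28.07 mg; ferric chloride 0.76 mL; L-glutamine 0.33 mL; sorbitol 2.07 g; lactose 1.24 g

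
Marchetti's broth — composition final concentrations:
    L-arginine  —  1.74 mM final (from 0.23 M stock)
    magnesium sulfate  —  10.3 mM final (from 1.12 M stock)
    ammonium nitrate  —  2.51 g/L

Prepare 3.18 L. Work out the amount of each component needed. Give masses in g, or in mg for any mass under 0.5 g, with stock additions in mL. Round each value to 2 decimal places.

L-arginine 24.06 mL; magnesium sulfate 29.24 mL; ammonium nitrate 7.98 g

Scale factor relative to 1 L: 3.18.
L-arginine: V = C2·V2/C1 = 1.74 mM × 3180 mL ÷ 230 mM = 24.06 mL
magnesium sulfate: V = C2·V2/C1 = 10.3 mM × 3180 mL ÷ 1120 mM = 29.24 mL
ammonium nitrate: 2.51 g/L × 3.18 L = 7.98 g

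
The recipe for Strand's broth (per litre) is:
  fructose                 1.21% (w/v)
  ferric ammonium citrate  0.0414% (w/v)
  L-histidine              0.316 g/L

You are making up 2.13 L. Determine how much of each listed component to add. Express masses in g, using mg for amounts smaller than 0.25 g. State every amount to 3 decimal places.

Scale factor relative to 1 L: 2.13.
fructose: 1.21% w/v = 12.1 g/L → 12.1 × 2.13 L = 25.773 g
ferric ammonium citrate: 0.0414 g per 100 mL × 2130 mL ÷ 100 = 0.882 g
L-histidine: 0.316 g/L × 2.13 L = 0.673 g

fructose 25.773 g; ferric ammonium citrate 0.882 g; L-histidine 0.673 g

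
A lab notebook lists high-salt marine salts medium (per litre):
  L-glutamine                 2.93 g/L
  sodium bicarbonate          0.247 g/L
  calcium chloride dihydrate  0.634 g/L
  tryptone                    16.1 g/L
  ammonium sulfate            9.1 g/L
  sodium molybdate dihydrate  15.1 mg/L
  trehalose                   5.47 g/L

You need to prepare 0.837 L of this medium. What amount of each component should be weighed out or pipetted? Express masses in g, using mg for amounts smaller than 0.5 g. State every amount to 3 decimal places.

Working volume: 0.837 L.
L-glutamine: 2.93 g/L × 0.837 L = 2.452 g
sodium bicarbonate: 0.247 g/L × 0.837 L = 0.206739 g = 206.739 mg
calcium chloride dihydrate: 0.634 g/L × 0.837 L = 0.531 g
tryptone: 16.1 g/L × 0.837 L = 13.476 g
ammonium sulfate: 9.1 g/L × 0.837 L = 7.617 g
sodium molybdate dihydrate: 15.1 mg/L × 0.837 L = 12.639 mg
trehalose: 5.47 g/L × 0.837 L = 4.578 g

L-glutamine 2.452 g; sodium bicarbonate 206.739 mg; calcium chloride dihydrate 0.531 g; tryptone 13.476 g; ammonium sulfate 7.617 g; sodium molybdate dihydrate 12.639 mg; trehalose 4.578 g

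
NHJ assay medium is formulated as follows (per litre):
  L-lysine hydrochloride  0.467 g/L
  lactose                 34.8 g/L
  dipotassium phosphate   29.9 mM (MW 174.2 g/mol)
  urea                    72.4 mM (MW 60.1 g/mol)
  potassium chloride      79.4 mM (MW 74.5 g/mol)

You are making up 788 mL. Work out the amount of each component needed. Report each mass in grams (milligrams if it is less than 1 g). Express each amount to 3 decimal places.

Working volume: 788 mL = 0.788 L.
L-lysine hydrochloride: 0.467 g/L × 0.788 L = 0.367996 g = 367.996 mg
lactose: 34.8 g/L × 0.788 L = 27.422 g
dipotassium phosphate: 29.9 mmol/L × 174.2 g/mol × 0.788 L ÷ 1000 = 4.104 g
urea: 72.4 mmol/L × 60.1 g/mol × 0.788 L ÷ 1000 = 3.429 g
potassium chloride: 79.4 mmol/L × 74.5 g/mol × 0.788 L ÷ 1000 = 4.661 g

L-lysine hydrochloride 367.996 mg; lactose 27.422 g; dipotassium phosphate 4.104 g; urea 3.429 g; potassium chloride 4.661 g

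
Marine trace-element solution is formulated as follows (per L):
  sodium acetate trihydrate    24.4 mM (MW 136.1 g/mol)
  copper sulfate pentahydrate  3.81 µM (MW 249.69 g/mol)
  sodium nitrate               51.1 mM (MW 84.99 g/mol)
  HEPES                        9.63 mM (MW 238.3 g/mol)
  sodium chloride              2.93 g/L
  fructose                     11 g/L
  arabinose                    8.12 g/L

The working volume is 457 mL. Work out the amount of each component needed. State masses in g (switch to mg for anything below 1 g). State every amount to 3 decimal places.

sodium acetate trihydrate 1.518 g; copper sulfate pentahydrate 0.435 mg; sodium nitrate 1.985 g; HEPES 1.049 g; sodium chloride 1.339 g; fructose 5.027 g; arabinose 3.711 g

Target volume = 457 mL = 0.457 L.
sodium acetate trihydrate: 24.4 mmol/L × 136.1 g/mol × 0.457 L ÷ 1000 = 1.518 g
copper sulfate pentahydrate: 3.81 µmol/L × 249.69 g/mol × 0.457 L ÷ 1000 = 0.435 mg
sodium nitrate: 51.1 mmol/L × 84.99 g/mol × 0.457 L ÷ 1000 = 1.985 g
HEPES: 9.63 mmol/L × 238.3 g/mol × 0.457 L ÷ 1000 = 1.049 g
sodium chloride: 2.93 g/L × 0.457 L = 1.339 g
fructose: 11 g/L × 0.457 L = 5.027 g
arabinose: 8.12 g/L × 0.457 L = 3.711 g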